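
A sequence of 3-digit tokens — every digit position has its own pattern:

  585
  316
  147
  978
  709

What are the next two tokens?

First digit: 5, 3, 1, 9, 7 → 5 → 3 (−2 each step, mod 10).
Second digit goes 8, 1, 4, 7, 0 → 3 → 6 (+3 each step, mod 10).
Third digit — +1 each step, mod 10: 5, 6, 7, 8, 9 → 0 → 1.
Putting the parts together: 530 and then 361.

530, 361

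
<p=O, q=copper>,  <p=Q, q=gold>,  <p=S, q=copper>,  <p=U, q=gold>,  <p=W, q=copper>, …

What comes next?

P: O, Q, S, U, W → Y (letters move forward 2 places in the alphabet).
Q: alternates copper ↔ gold; copper, gold, copper, gold, copper → gold.
Putting it together: <p=Y, q=gold>.

<p=Y, q=gold>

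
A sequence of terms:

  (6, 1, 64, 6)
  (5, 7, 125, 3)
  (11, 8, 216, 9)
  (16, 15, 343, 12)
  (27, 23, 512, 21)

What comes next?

First coordinate: each term is the sum of the two before it; 6, 5, 11, 16, 27 → 43.
Second coordinate: each term is the sum of the two before it, so 1, 7, 8, 15, 23 → 38.
Third coordinate — perfect cubes: 4³, 5³, 6³, …: 64, 125, 216, 343, 512 → 729.
Fourth coordinate goes 6, 3, 9, 12, 21 → 33 (each term is the sum of the two before it).
So the next term is (43, 38, 729, 33).

(43, 38, 729, 33)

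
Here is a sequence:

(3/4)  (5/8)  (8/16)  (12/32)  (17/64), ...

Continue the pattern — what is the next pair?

First slot goes 3, 5, 8, 12, 17 → 23 (differences are 2, 3, 4, … (increasing by 1 each time)).
Second slot — ×2 each step: 4, 8, 16, 32, 64 → 128.
Putting it together: (23/128).

(23/128)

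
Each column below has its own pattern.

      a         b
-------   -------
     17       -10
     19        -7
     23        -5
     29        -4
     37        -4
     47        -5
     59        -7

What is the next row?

73  -10

Column a: differences are 2, 4, 6, … (increasing by 2 each time), so 17, 19, 23, 29, 37, 47, 59 → 73.
Column b: -10, -7, -5, -4, -4, -5, -7 → -10 (differences are 3, 2, 1, … (decreasing by 1 each time)).
So the next row is 73  -10.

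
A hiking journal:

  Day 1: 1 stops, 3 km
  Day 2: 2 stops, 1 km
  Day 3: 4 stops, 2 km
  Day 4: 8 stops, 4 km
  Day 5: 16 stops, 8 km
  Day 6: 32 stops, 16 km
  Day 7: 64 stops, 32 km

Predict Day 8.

128 stops, 64 km

Stops — ×2 each step: 1, 2, 4, 8, 16, 32, 64 → 128.
Km goes 3, 1, 2, 4, 8, 16, 32 → 64 (always the previous value of the stops).
Combining the parts gives 128 stops, 64 km.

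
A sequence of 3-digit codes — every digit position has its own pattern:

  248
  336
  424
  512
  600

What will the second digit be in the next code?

9

For the second digit, −1 each step, mod 10: 4, 3, 2, 1, 0 → 9.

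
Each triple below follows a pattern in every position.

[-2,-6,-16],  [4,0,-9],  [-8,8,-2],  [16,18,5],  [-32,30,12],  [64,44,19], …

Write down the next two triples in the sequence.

[-128,60,26], [256,78,33]

First slot: ×(-2) each step; -2, 4, -8, 16, -32, 64 → -128 → 256.
Second slot — differences are 6, 8, 10, … (increasing by 2 each time): -6, 0, 8, 18, 30, 44 → 60 → 78.
Third slot goes -16, -9, -2, 5, 12, 19 → 26 → 33 (+7 each step).
So the next two triples are [-128,60,26] and [256,78,33].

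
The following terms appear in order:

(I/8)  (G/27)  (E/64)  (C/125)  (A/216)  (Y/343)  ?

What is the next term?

Letter: I, G, E, C, A, Y → W (letters move back 2 places in the alphabet, wrapping A→Z).
For the second slot, perfect cubes: 2³, 3³, 4³, …: 8, 27, 64, 125, 216, 343 → 512.
Combining the parts gives (W/512).

(W/512)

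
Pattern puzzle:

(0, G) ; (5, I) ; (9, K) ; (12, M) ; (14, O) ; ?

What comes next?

(15, Q)

First slot goes 0, 5, 9, 12, 14 → 15 (differences are 5, 4, 3, … (decreasing by 1 each time)).
Letter: letters move forward 2 places in the alphabet, so G, I, K, M, O → Q.
Putting it together: (15, Q).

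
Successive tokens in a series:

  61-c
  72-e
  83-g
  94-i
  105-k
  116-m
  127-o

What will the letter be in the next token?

q

For the letter, letters move forward 2 places in the alphabet: c, e, g, i, k, m, o → q.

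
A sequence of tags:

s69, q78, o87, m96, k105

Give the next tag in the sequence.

i114

Letter: letters move back 2 places in the alphabet; s, q, o, m, k → i.
Second component: +9 each step; 69, 78, 87, 96, 105 → 114.
Putting it together: i114.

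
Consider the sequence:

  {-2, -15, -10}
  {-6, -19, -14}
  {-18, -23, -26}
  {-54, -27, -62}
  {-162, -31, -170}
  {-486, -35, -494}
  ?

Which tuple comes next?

First part goes -2, -6, -18, -54, -162, -486 → -1458 (×3 each step).
Second part goes -15, -19, -23, -27, -31, -35 → -39 (−4 each step).
Third part — always 8 less than the first part: -10, -14, -26, -62, -170, -494 → -1466.
Combining the parts gives {-1458, -39, -1466}.

{-1458, -39, -1466}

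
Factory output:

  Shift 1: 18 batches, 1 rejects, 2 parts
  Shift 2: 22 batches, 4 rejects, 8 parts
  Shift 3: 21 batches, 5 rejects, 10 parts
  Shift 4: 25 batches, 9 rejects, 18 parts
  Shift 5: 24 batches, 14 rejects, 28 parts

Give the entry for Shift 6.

For the batches, alternating steps +4, −1, +4, −1, …: 18, 22, 21, 25, 24 → 28.
For the rejects, each term is the sum of the two before it: 1, 4, 5, 9, 14 → 23.
Parts — always 2 × the rejects: 2, 8, 10, 18, 28 → 46.
Putting it together: 28 batches, 23 rejects, 46 parts.

28 batches, 23 rejects, 46 parts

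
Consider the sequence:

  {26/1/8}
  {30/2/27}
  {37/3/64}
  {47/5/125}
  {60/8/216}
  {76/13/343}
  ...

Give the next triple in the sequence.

{95/21/512}

First coordinate: 26, 30, 37, 47, 60, 76 → 95 (differences are 4, 7, 10, … (increasing by 3 each time)).
Second coordinate: each term is the sum of the two before it; 1, 2, 3, 5, 8, 13 → 21.
Third coordinate: 8, 27, 64, 125, 216, 343 → 512 (perfect cubes: 2³, 3³, 4³, …).
So the next triple is {95/21/512}.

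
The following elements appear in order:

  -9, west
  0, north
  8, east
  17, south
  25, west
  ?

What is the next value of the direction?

First entry — alternating steps +9, +8, +9, +8, …: -9, 0, 8, 17, 25 → 34.
Direction: west, north, east, south, west → north (repeats west → north → east → south).

north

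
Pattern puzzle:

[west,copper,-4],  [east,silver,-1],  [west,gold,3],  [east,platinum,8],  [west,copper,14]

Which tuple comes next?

[east,silver,21]

Direction: west, east, west, east, west → east (alternates west ↔ east).
Metal — repeats copper → silver → gold → platinum: copper, silver, gold, platinum, copper → silver.
For the third coordinate, differences are 3, 4, 5, … (increasing by 1 each time): -4, -1, 3, 8, 14 → 21.
Combining the parts gives [east,silver,21].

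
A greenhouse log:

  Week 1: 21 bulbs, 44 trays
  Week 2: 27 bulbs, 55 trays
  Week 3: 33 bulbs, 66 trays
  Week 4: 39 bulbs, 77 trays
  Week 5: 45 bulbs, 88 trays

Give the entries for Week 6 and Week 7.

51 bulbs, 99 trays; 57 bulbs, 110 trays

For the bulbs, +6 each step: 21, 27, 33, 39, 45 → 51 → 57.
Trays: +11 each step; 44, 55, 66, 77, 88 → 99 → 110.
So the next two records are 51 bulbs, 99 trays and 57 bulbs, 110 trays.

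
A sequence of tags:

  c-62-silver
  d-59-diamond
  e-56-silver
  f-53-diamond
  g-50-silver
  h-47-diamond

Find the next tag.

For the letter, letters move forward 1 place in the alphabet: c, d, e, f, g, h → i.
Second component — −3 each step: 62, 59, 56, 53, 50, 47 → 44.
Rank goes silver, diamond, silver, diamond, silver, diamond → silver (alternates silver ↔ diamond).
So the next tag is i-44-silver.

i-44-silver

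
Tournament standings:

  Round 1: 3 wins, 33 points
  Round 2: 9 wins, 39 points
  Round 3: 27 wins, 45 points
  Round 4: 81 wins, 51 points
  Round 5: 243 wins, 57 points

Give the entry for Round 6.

729 wins, 63 points

Wins: ×3 each step; 3, 9, 27, 81, 243 → 729.
Points: 33, 39, 45, 51, 57 → 63 (+6 each step).
So the next line is 729 wins, 63 points.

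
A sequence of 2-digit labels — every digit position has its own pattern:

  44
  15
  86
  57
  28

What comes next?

99

First digit goes 4, 1, 8, 5, 2 → 9 (−3 each step, mod 10).
Second digit: +1 each step, mod 10, so 4, 5, 6, 7, 8 → 9.
So the next label is 99.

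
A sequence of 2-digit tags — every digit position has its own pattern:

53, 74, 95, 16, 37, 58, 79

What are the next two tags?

First digit: 5, 7, 9, 1, 3, 5, 7 → 9 → 1 (+2 each step, mod 10).
Second digit: 3, 4, 5, 6, 7, 8, 9 → 0 → 1 (+1 each step, mod 10).
Putting the parts together: 90 and then 11.

90 then 11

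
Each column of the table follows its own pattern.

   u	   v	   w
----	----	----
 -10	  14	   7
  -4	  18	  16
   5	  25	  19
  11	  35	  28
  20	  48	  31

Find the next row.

26  64  40

Column u: alternating steps +6, +9, +6, +9, …, so -10, -4, 5, 11, 20 → 26.
Column v: 14, 18, 25, 35, 48 → 64 (differences are 4, 7, 10, … (increasing by 3 each time)).
Column w goes 7, 16, 19, 28, 31 → 40 (alternating steps +9, +3, +9, +3, …).
So the next row is 26  64  40.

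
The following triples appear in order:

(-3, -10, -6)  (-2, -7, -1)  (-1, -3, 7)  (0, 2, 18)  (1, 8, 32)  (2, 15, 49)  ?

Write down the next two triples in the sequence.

First slot: +1 each step; -3, -2, -1, 0, 1, 2 → 3 → 4.
For the second slot, differences are 3, 4, 5, … (increasing by 1 each time): -10, -7, -3, 2, 8, 15 → 23 → 32.
Third slot goes -6, -1, 7, 18, 32, 49 → 69 → 92 (differences are 5, 8, 11, … (increasing by 3 each time)).
Putting the parts together: (3, 23, 69) and then (4, 32, 92).

(3, 23, 69), (4, 32, 92)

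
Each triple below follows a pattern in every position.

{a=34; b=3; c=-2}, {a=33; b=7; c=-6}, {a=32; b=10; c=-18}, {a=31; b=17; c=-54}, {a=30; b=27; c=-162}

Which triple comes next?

A: −1 each step, so 34, 33, 32, 31, 30 → 29.
B — each term is the sum of the two before it: 3, 7, 10, 17, 27 → 44.
C: ×3 each step; -2, -6, -18, -54, -162 → -486.
Combining the parts gives {a=29; b=44; c=-486}.

{a=29; b=44; c=-486}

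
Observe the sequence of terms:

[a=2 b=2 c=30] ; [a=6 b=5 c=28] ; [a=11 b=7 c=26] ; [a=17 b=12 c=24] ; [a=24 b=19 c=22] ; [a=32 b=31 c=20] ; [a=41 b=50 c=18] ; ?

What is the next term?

[a=51 b=81 c=16]

A goes 2, 6, 11, 17, 24, 32, 41 → 51 (differences are 4, 5, 6, … (increasing by 1 each time)).
B: each term is the sum of the two before it, so 2, 5, 7, 12, 19, 31, 50 → 81.
C goes 30, 28, 26, 24, 22, 20, 18 → 16 (−2 each step).
Combining the parts gives [a=51 b=81 c=16].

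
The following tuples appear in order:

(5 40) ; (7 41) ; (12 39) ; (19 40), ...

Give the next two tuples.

First entry: each term is the sum of the two before it, so 5, 7, 12, 19 → 31 → 50.
Second entry — alternating steps +1, −2, +1, −2, …: 40, 41, 39, 40 → 38 → 39.
Putting the parts together: (31 38) and then (50 39).

(31 38), (50 39)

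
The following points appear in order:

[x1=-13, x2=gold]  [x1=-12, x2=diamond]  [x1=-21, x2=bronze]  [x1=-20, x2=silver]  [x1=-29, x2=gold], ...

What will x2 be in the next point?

For the x1, alternating steps +1, −9, +1, −9, …: -13, -12, -21, -20, -29 → -28.
X2 goes gold, diamond, bronze, silver, gold → diamond (repeats gold → diamond → bronze → silver).

diamond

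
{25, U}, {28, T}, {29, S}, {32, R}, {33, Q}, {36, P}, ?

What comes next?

{37, O}

First coordinate: 25, 28, 29, 32, 33, 36 → 37 (alternating steps +3, +1, +3, +1, …).
Letter: U, T, S, R, Q, P → O (letters move back 1 place in the alphabet).
So the next pair is {37, O}.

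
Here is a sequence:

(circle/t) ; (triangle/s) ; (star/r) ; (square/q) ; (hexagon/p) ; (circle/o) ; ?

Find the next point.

(triangle/n)

Shape: repeats circle → triangle → star → square → hexagon; circle, triangle, star, square, hexagon, circle → triangle.
Letter — letters move back 1 place in the alphabet: t, s, r, q, p, o → n.
Combining the parts gives (triangle/n).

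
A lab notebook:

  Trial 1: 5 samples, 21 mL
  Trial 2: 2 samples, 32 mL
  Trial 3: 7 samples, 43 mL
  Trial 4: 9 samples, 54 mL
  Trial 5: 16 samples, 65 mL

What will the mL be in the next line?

76

Samples: 5, 2, 7, 9, 16 → 25 (each term is the sum of the two before it).
ML: 21, 32, 43, 54, 65 → 76 (+11 each step).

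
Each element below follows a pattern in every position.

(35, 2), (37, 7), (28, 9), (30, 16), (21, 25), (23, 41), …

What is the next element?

First value: alternating steps +2, −9, +2, −9, …, so 35, 37, 28, 30, 21, 23 → 14.
Second value goes 2, 7, 9, 16, 25, 41 → 66 (each term is the sum of the two before it).
So the next element is (14, 66).

(14, 66)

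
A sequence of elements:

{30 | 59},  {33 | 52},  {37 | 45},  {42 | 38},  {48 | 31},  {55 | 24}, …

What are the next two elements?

First part: differences are 3, 4, 5, … (increasing by 1 each time), so 30, 33, 37, 42, 48, 55 → 63 → 72.
Second part: −7 each step, so 59, 52, 45, 38, 31, 24 → 17 → 10.
So the next two elements are {63 | 17} and {72 | 10}.

{63 | 17}, {72 | 10}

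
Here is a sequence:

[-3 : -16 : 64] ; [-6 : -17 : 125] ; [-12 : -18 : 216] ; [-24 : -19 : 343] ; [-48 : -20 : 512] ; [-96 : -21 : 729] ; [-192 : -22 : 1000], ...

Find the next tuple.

First part: -3, -6, -12, -24, -48, -96, -192 → -384 (×2 each step).
Second part: −1 each step, so -16, -17, -18, -19, -20, -21, -22 → -23.
Third part: 64, 125, 216, 343, 512, 729, 1000 → 1331 (perfect cubes: 4³, 5³, 6³, …).
So the next tuple is [-384 : -23 : 1331].

[-384 : -23 : 1331]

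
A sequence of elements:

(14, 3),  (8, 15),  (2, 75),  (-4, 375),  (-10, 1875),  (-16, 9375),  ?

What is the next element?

(-22, 46875)

First part: −6 each step, so 14, 8, 2, -4, -10, -16 → -22.
Second part goes 3, 15, 75, 375, 1875, 9375 → 46875 (×5 each step).
Combining the parts gives (-22, 46875).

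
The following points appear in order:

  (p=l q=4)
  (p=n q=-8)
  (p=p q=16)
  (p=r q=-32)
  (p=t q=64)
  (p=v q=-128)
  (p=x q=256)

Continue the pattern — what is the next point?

P: letters move forward 2 places in the alphabet, so l, n, p, r, t, v, x → z.
Q goes 4, -8, 16, -32, 64, -128, 256 → -512 (×(-2) each step).
Combining the parts gives (p=z q=-512).

(p=z q=-512)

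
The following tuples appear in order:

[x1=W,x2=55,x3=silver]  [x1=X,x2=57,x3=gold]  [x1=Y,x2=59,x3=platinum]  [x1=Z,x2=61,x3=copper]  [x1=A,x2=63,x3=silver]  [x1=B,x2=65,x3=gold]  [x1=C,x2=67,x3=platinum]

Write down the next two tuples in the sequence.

[x1=D,x2=69,x3=copper], [x1=E,x2=71,x3=silver]

X1 goes W, X, Y, Z, A, B, C → D → E (letters move forward 1 place in the alphabet, wrapping Z→A).
For the x2, +2 each step: 55, 57, 59, 61, 63, 65, 67 → 69 → 71.
X3: silver, gold, platinum, copper, silver, gold, platinum → copper → silver (repeats silver → gold → platinum → copper).
So the next two tuples are [x1=D,x2=69,x3=copper] and [x1=E,x2=71,x3=silver].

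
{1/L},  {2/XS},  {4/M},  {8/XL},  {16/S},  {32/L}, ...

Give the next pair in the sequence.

First slot: ×2 each step, so 1, 2, 4, 8, 16, 32 → 64.
Size goes L, XS, M, XL, S, L → XS (repeats L → XS → M → XL → S).
Putting it together: {64/XS}.

{64/XS}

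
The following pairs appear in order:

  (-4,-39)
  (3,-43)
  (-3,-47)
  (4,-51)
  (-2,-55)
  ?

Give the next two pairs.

First part — alternating steps +7, −6, +7, −6, …: -4, 3, -3, 4, -2 → 5 → -1.
Second part: −4 each step, so -39, -43, -47, -51, -55 → -59 → -63.
Putting the parts together: (5,-59) and then (-1,-63).

(5,-59), (-1,-63)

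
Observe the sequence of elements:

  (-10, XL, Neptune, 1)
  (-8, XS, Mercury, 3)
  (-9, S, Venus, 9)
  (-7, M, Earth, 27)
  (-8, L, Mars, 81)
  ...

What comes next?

(-6, XL, Jupiter, 243)

First component: alternating steps +2, −1, +2, −1, …; -10, -8, -9, -7, -8 → -6.
For the size, runs through clothing sizes XS→XL: XL, XS, S, M, L → XL.
Planet: Neptune, Mercury, Venus, Earth, Mars → Jupiter (runs through the planets Mercury→Neptune).
Fourth component goes 1, 3, 9, 27, 81 → 243 (×3 each step).
Combining the parts gives (-6, XL, Jupiter, 243).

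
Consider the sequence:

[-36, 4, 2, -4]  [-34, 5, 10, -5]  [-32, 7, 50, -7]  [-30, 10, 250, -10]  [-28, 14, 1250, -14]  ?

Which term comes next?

[-26, 19, 6250, -19]

First coordinate: -36, -34, -32, -30, -28 → -26 (+2 each step).
Second coordinate: differences are 1, 2, 3, … (increasing by 1 each time); 4, 5, 7, 10, 14 → 19.
Third coordinate: 2, 10, 50, 250, 1250 → 6250 (×5 each step).
Fourth coordinate — always the negative of the second coordinate: -4, -5, -7, -10, -14 → -19.
So the next term is [-26, 19, 6250, -19].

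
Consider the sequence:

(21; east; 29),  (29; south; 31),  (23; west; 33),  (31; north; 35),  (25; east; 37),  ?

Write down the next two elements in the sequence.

First component: alternating steps +8, −6, +8, −6, …; 21, 29, 23, 31, 25 → 33 → 27.
Direction: east, south, west, north, east → south → west (repeats east → south → west → north).
For the third component, +2 each step: 29, 31, 33, 35, 37 → 39 → 41.
Putting the parts together: (33; south; 39) and then (27; west; 41).

(33; south; 39), (27; west; 41)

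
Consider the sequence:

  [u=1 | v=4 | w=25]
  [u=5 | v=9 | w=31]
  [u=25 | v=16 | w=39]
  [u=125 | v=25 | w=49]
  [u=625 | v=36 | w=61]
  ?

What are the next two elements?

U: 1, 5, 25, 125, 625 → 3125 → 15625 (×5 each step).
For the v, perfect squares: 2², 3², 4², …: 4, 9, 16, 25, 36 → 49 → 64.
W: 25, 31, 39, 49, 61 → 75 → 91 (differences are 6, 8, 10, … (increasing by 2 each time)).
So the next two elements are [u=3125 | v=49 | w=75] and [u=15625 | v=64 | w=91].

[u=3125 | v=49 | w=75], [u=15625 | v=64 | w=91]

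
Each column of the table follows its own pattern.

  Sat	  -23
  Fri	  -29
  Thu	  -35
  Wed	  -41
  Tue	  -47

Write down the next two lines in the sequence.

Mon  -53; Sun  -59

Day: Sat, Fri, Thu, Wed, Tue → Mon → Sun (runs backward through the weekdays Mon→Sun).
Second component: −6 each step, so -23, -29, -35, -41, -47 → -53 → -59.
So the next two lines are Mon  -53 and Sun  -59.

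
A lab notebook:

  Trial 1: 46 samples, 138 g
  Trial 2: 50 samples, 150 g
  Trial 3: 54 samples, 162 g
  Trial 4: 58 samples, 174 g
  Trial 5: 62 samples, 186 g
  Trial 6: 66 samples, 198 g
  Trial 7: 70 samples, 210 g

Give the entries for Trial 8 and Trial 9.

74 samples, 222 g; 78 samples, 234 g

For the samples, +4 each step: 46, 50, 54, 58, 62, 66, 70 → 74 → 78.
G goes 138, 150, 162, 174, 186, 198, 210 → 222 → 234 (always 3 × the samples).
So the next two lines are 74 samples, 222 g and 78 samples, 234 g.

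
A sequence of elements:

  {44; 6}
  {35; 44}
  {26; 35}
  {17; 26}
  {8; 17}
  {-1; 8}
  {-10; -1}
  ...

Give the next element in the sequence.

First value — −9 each step: 44, 35, 26, 17, 8, -1, -10 → -19.
Second value: always the previous value of the first value, so 6, 44, 35, 26, 17, 8, -1 → -10.
Putting it together: {-19; -10}.

{-19; -10}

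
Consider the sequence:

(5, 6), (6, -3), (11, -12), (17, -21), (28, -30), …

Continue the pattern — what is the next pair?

First value goes 5, 6, 11, 17, 28 → 45 (each term is the sum of the two before it).
Second value: −9 each step; 6, -3, -12, -21, -30 → -39.
Combining the parts gives (45, -39).

(45, -39)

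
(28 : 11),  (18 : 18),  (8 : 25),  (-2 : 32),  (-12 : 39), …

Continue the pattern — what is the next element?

First value goes 28, 18, 8, -2, -12 → -22 (−10 each step).
Second value: +7 each step; 11, 18, 25, 32, 39 → 46.
Combining the parts gives (-22 : 46).

(-22 : 46)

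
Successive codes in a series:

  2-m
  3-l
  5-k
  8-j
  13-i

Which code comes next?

21-h

First component: each term is the sum of the two before it, so 2, 3, 5, 8, 13 → 21.
For the letter, letters move back 1 place in the alphabet: m, l, k, j, i → h.
Combining the parts gives 21-h.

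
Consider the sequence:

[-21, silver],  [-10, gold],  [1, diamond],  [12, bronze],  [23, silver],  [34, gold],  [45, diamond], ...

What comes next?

[56, bronze]

First coordinate — +11 each step: -21, -10, 1, 12, 23, 34, 45 → 56.
Rank: repeats silver → gold → diamond → bronze, so silver, gold, diamond, bronze, silver, gold, diamond → bronze.
Combining the parts gives [56, bronze].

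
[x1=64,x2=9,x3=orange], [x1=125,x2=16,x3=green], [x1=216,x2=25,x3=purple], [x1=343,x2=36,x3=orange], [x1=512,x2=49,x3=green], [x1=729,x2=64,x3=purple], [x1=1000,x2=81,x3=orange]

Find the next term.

X1: perfect cubes: 4³, 5³, 6³, …, so 64, 125, 216, 343, 512, 729, 1000 → 1331.
X2: perfect squares: 3², 4², 5², …; 9, 16, 25, 36, 49, 64, 81 → 100.
X3: orange, green, purple, orange, green, purple, orange → green (repeats orange → green → purple).
So the next term is [x1=1331,x2=100,x3=green].

[x1=1331,x2=100,x3=green]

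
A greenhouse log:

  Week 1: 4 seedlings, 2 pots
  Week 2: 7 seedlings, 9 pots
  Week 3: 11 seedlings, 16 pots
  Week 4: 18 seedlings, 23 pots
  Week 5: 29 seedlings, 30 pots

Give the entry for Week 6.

Seedlings — each term is the sum of the two before it: 4, 7, 11, 18, 29 → 47.
Pots: +7 each step, so 2, 9, 16, 23, 30 → 37.
So the next record is 47 seedlings, 37 pots.

47 seedlings, 37 pots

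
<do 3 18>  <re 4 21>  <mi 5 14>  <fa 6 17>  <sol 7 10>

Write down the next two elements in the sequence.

Note: do, re, mi, fa, sol → la → ti (runs through the solfège scale do→ti).
Second part: +1 each step, so 3, 4, 5, 6, 7 → 8 → 9.
Third part goes 18, 21, 14, 17, 10 → 13 → 6 (alternating steps +3, −7, +3, −7, …).
So the next two elements are <la 8 13> and <ti 9 6>.

<la 8 13>, <ti 9 6>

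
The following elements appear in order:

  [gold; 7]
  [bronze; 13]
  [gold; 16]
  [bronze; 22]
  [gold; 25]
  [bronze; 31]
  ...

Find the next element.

Rank: gold, bronze, gold, bronze, gold, bronze → gold (alternates gold ↔ bronze).
Second part: alternating steps +6, +3, +6, +3, …, so 7, 13, 16, 22, 25, 31 → 34.
Combining the parts gives [gold; 34].

[gold; 34]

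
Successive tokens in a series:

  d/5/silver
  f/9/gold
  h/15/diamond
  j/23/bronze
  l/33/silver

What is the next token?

n/45/gold

Letter: letters move forward 2 places in the alphabet; d, f, h, j, l → n.
For the second component, differences are 4, 6, 8, … (increasing by 2 each time): 5, 9, 15, 23, 33 → 45.
For the rank, repeats silver → gold → diamond → bronze: silver, gold, diamond, bronze, silver → gold.
Putting it together: n/45/gold.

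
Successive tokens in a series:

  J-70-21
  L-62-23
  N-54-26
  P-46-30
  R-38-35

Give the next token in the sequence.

T-30-41

For the letter, letters move forward 2 places in the alphabet: J, L, N, P, R → T.
Second component: −8 each step, so 70, 62, 54, 46, 38 → 30.
Third component — differences are 2, 3, 4, … (increasing by 1 each time): 21, 23, 26, 30, 35 → 41.
So the next token is T-30-41.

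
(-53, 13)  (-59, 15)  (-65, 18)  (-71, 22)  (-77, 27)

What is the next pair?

First component goes -53, -59, -65, -71, -77 → -83 (−6 each step).
Second component — differences are 2, 3, 4, … (increasing by 1 each time): 13, 15, 18, 22, 27 → 33.
Combining the parts gives (-83, 33).

(-83, 33)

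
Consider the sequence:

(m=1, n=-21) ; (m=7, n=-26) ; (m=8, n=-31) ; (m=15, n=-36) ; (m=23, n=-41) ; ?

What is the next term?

(m=38, n=-46)

M: 1, 7, 8, 15, 23 → 38 (each term is the sum of the two before it).
N: -21, -26, -31, -36, -41 → -46 (−5 each step).
Putting it together: (m=38, n=-46).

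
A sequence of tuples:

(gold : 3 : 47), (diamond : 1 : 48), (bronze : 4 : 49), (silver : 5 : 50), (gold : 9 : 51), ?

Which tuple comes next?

(diamond : 14 : 52)

Rank: repeats gold → diamond → bronze → silver; gold, diamond, bronze, silver, gold → diamond.
For the second coordinate, each term is the sum of the two before it: 3, 1, 4, 5, 9 → 14.
Third coordinate — +1 each step: 47, 48, 49, 50, 51 → 52.
So the next tuple is (diamond : 14 : 52).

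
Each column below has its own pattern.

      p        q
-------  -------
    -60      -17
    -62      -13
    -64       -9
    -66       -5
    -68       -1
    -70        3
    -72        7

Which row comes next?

-74  11

Column p — −2 each step: -60, -62, -64, -66, -68, -70, -72 → -74.
Column q: +4 each step, so -17, -13, -9, -5, -1, 3, 7 → 11.
Putting it together: -74  11.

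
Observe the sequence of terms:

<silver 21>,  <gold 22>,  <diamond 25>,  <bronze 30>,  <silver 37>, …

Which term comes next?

<gold 46>

Rank: silver, gold, diamond, bronze, silver → gold (repeats silver → gold → diamond → bronze).
Second coordinate — differences are 1, 3, 5, … (increasing by 2 each time): 21, 22, 25, 30, 37 → 46.
Combining the parts gives <gold 46>.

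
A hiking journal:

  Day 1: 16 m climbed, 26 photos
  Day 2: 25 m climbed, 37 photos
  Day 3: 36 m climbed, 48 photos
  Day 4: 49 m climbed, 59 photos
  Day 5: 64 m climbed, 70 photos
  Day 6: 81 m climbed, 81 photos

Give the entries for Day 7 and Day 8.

For the m climbed, perfect squares: 4², 5², 6², …: 16, 25, 36, 49, 64, 81 → 100 → 121.
For the photos, +11 each step: 26, 37, 48, 59, 70, 81 → 92 → 103.
Putting the parts together: 100 m climbed, 92 photos and then 121 m climbed, 103 photos.

100 m climbed, 92 photos; 121 m climbed, 103 photos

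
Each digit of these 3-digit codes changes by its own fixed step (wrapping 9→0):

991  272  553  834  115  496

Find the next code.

First digit: 9, 2, 5, 8, 1, 4 → 7 (+3 each step, mod 10).
Second digit: −2 each step, mod 10; 9, 7, 5, 3, 1, 9 → 7.
For the third digit, +1 each step, mod 10: 1, 2, 3, 4, 5, 6 → 7.
So the next code is 777.

777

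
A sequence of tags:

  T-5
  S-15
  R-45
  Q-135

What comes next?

Letter: letters move back 1 place in the alphabet; T, S, R, Q → P.
Second component: ×3 each step, so 5, 15, 45, 135 → 405.
Putting it together: P-405.

P-405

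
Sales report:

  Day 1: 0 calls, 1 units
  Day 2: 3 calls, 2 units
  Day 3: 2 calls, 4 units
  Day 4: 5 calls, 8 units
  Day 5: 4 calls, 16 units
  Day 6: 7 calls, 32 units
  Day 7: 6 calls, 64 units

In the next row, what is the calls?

Calls: alternating steps +3, −1, +3, −1, …, so 0, 3, 2, 5, 4, 7, 6 → 9.

9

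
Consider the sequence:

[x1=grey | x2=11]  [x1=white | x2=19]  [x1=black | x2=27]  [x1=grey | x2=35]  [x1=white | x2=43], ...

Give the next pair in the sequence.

[x1=black | x2=51]

X1 goes grey, white, black, grey, white → black (repeats grey → white → black).
X2: +8 each step, so 11, 19, 27, 35, 43 → 51.
Combining the parts gives [x1=black | x2=51].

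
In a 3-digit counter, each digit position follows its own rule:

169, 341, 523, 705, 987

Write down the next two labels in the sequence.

First digit: +2 each step, mod 10, so 1, 3, 5, 7, 9 → 1 → 3.
Second digit: −2 each step, mod 10, so 6, 4, 2, 0, 8 → 6 → 4.
For the third digit, +2 each step, mod 10: 9, 1, 3, 5, 7 → 9 → 1.
So the next two labels are 169 and 341.

169, 341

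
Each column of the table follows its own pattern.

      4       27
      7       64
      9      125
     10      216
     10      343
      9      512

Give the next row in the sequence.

7  729

First component: differences are 3, 2, 1, … (decreasing by 1 each time); 4, 7, 9, 10, 10, 9 → 7.
For the second component, perfect cubes: 3³, 4³, 5³, …: 27, 64, 125, 216, 343, 512 → 729.
So the next row is 7  729.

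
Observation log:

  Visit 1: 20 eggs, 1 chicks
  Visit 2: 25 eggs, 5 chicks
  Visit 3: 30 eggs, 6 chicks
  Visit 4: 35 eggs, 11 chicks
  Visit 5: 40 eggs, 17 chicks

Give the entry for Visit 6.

Eggs: +5 each step; 20, 25, 30, 35, 40 → 45.
Chicks: each term is the sum of the two before it; 1, 5, 6, 11, 17 → 28.
Combining the parts gives 45 eggs, 28 chicks.

45 eggs, 28 chicks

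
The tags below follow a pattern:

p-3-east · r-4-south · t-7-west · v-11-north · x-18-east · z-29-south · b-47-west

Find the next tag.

d-76-north

Letter goes p, r, t, v, x, z, b → d (letters move forward 2 places in the alphabet, wrapping Z→A).
Second component — each term is the sum of the two before it: 3, 4, 7, 11, 18, 29, 47 → 76.
Direction: repeats east → south → west → north; east, south, west, north, east, south, west → north.
Combining the parts gives d-76-north.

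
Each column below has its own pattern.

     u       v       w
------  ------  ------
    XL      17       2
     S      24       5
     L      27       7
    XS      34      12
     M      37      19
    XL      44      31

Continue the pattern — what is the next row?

S  47  50

Column u: repeats XL → S → L → XS → M, so XL, S, L, XS, M, XL → S.
Column v: 17, 24, 27, 34, 37, 44 → 47 (alternating steps +7, +3, +7, +3, …).
Column w — each term is the sum of the two before it: 2, 5, 7, 12, 19, 31 → 50.
Combining the parts gives S  47  50.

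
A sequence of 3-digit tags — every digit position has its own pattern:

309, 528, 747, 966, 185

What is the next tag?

First digit: +2 each step, mod 10, so 3, 5, 7, 9, 1 → 3.
Second digit: 0, 2, 4, 6, 8 → 0 (+2 each step, mod 10).
Third digit goes 9, 8, 7, 6, 5 → 4 (−1 each step, mod 10).
Putting it together: 304.

304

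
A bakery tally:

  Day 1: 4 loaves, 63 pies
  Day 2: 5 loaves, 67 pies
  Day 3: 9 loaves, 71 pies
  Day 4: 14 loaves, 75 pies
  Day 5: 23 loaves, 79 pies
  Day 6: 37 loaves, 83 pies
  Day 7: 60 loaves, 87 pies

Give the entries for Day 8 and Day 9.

97 loaves, 91 pies; 157 loaves, 95 pies

For the loaves, each term is the sum of the two before it: 4, 5, 9, 14, 23, 37, 60 → 97 → 157.
Pies: 63, 67, 71, 75, 79, 83, 87 → 91 → 95 (+4 each step).
Putting the parts together: 97 loaves, 91 pies and then 157 loaves, 95 pies.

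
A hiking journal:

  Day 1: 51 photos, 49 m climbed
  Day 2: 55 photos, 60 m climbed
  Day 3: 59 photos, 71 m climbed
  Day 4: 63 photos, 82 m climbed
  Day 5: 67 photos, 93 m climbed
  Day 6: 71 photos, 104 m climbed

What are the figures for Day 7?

For the photos, +4 each step: 51, 55, 59, 63, 67, 71 → 75.
M climbed: +11 each step, so 49, 60, 71, 82, 93, 104 → 115.
Combining the parts gives 75 photos, 115 m climbed.

75 photos, 115 m climbed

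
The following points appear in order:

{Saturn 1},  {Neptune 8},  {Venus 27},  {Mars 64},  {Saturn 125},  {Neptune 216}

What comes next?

Planet goes Saturn, Neptune, Venus, Mars, Saturn, Neptune → Venus (repeats Saturn → Neptune → Venus → Mars).
Second coordinate: 1, 8, 27, 64, 125, 216 → 343 (perfect cubes: 1³, 2³, 3³, …).
Combining the parts gives {Venus 343}.

{Venus 343}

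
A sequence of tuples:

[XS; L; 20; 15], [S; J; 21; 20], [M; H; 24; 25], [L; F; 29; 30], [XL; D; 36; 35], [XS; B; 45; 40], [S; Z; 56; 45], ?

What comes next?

[M; X; 69; 50]

For the size, repeats XS → S → M → L → XL: XS, S, M, L, XL, XS, S → M.
For the letter, letters move back 2 places in the alphabet, wrapping A→Z: L, J, H, F, D, B, Z → X.
Third entry — differences are 1, 3, 5, … (increasing by 2 each time): 20, 21, 24, 29, 36, 45, 56 → 69.
For the fourth entry, +5 each step: 15, 20, 25, 30, 35, 40, 45 → 50.
So the next tuple is [M; X; 69; 50].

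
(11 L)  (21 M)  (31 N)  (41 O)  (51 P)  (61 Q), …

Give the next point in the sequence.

(71 R)

First slot — +10 each step: 11, 21, 31, 41, 51, 61 → 71.
Letter goes L, M, N, O, P, Q → R (letters move forward 1 place in the alphabet).
Putting it together: (71 R).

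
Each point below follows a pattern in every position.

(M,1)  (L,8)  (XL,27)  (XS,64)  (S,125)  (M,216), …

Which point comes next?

Size: repeats M → L → XL → XS → S; M, L, XL, XS, S, M → L.
Second value: perfect cubes: 1³, 2³, 3³, …, so 1, 8, 27, 64, 125, 216 → 343.
Putting it together: (L,343).

(L,343)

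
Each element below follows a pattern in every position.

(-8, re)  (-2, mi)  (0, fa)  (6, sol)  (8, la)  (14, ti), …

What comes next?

(16, do)

First slot goes -8, -2, 0, 6, 8, 14 → 16 (alternating steps +6, +2, +6, +2, …).
Note: re, mi, fa, sol, la, ti → do (runs through the solfège scale do→ti).
Combining the parts gives (16, do).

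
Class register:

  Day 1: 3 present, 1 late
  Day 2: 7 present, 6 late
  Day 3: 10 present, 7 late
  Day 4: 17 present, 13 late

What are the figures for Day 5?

27 present, 20 late

Present goes 3, 7, 10, 17 → 27 (each term is the sum of the two before it).
Late: 1, 6, 7, 13 → 20 (each term is the sum of the two before it).
Putting it together: 27 present, 20 late.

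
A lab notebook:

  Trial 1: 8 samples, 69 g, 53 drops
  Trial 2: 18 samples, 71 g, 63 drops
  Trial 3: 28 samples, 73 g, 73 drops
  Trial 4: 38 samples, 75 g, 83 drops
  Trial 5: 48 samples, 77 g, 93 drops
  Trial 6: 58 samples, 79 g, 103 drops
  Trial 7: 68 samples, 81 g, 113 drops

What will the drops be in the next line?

Drops goes 53, 63, 73, 83, 93, 103, 113 → 123 (+10 each step).

123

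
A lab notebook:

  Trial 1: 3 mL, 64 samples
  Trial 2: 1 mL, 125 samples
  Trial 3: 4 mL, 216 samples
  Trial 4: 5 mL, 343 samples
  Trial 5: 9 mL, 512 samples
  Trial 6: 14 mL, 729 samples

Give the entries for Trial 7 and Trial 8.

ML — each term is the sum of the two before it: 3, 1, 4, 5, 9, 14 → 23 → 37.
Samples: perfect cubes: 4³, 5³, 6³, …, so 64, 125, 216, 343, 512, 729 → 1000 → 1331.
Putting the parts together: 23 mL, 1000 samples and then 37 mL, 1331 samples.

23 mL, 1000 samples; 37 mL, 1331 samples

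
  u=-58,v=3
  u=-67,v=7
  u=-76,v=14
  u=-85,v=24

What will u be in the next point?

-94

U: −9 each step, so -58, -67, -76, -85 → -94.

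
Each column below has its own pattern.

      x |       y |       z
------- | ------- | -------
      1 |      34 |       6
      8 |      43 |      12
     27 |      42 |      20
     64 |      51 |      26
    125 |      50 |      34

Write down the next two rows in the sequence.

Column x: perfect cubes: 1³, 2³, 3³, …; 1, 8, 27, 64, 125 → 216 → 343.
Column y: alternating steps +9, −1, +9, −1, …; 34, 43, 42, 51, 50 → 59 → 58.
Column z: alternating steps +6, +8, +6, +8, …, so 6, 12, 20, 26, 34 → 40 → 48.
Putting the parts together: 216  59  40 and then 343  58  48.

216  59  40; 343  58  48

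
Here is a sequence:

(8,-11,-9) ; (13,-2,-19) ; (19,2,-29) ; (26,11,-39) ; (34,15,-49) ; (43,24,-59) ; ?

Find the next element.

First value goes 8, 13, 19, 26, 34, 43 → 53 (differences are 5, 6, 7, … (increasing by 1 each time)).
Second value: alternating steps +9, +4, +9, +4, …, so -11, -2, 2, 11, 15, 24 → 28.
For the third value, −10 each step: -9, -19, -29, -39, -49, -59 → -69.
So the next element is (53,28,-69).

(53,28,-69)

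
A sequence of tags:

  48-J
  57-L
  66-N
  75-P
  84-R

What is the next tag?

93-T

First component goes 48, 57, 66, 75, 84 → 93 (+9 each step).
Letter: letters move forward 2 places in the alphabet; J, L, N, P, R → T.
So the next tag is 93-T.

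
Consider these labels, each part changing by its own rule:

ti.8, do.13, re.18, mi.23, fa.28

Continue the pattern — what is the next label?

Note — runs through the solfège scale do→ti: ti, do, re, mi, fa → sol.
For the second component, +5 each step: 8, 13, 18, 23, 28 → 33.
So the next label is sol.33.

sol.33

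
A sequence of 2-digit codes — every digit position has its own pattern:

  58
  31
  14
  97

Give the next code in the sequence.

70

First digit — −2 each step, mod 10: 5, 3, 1, 9 → 7.
Second digit: +3 each step, mod 10; 8, 1, 4, 7 → 0.
Combining the parts gives 70.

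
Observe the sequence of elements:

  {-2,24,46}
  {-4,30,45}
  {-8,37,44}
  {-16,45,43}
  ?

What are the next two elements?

First coordinate — ×2 each step: -2, -4, -8, -16 → -32 → -64.
Second coordinate: differences are 6, 7, 8, … (increasing by 1 each time), so 24, 30, 37, 45 → 54 → 64.
Third coordinate: −1 each step; 46, 45, 44, 43 → 42 → 41.
Putting the parts together: {-32,54,42} and then {-64,64,41}.

{-32,54,42}, {-64,64,41}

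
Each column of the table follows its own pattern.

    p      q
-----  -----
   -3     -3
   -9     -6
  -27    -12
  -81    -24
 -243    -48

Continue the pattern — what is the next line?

Column p: ×3 each step, so -3, -9, -27, -81, -243 → -729.
Column q goes -3, -6, -12, -24, -48 → -96 (×2 each step).
Combining the parts gives -729  -96.

-729  -96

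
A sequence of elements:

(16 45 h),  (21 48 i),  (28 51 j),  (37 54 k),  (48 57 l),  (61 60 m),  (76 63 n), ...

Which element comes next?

First part — differences are 5, 7, 9, … (increasing by 2 each time): 16, 21, 28, 37, 48, 61, 76 → 93.
For the second part, +3 each step: 45, 48, 51, 54, 57, 60, 63 → 66.
Letter: h, i, j, k, l, m, n → o (letters move forward 1 place in the alphabet).
Combining the parts gives (93 66 o).

(93 66 o)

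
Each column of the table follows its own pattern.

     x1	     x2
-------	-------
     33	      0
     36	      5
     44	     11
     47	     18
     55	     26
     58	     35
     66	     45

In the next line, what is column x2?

56

Column x1: alternating steps +3, +8, +3, +8, …, so 33, 36, 44, 47, 55, 58, 66 → 69.
Column x2: 0, 5, 11, 18, 26, 35, 45 → 56 (differences are 5, 6, 7, … (increasing by 1 each time)).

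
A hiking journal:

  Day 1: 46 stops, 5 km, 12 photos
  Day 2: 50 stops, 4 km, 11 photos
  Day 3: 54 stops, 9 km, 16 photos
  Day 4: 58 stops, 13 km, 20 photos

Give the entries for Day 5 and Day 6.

For the stops, +4 each step: 46, 50, 54, 58 → 62 → 66.
Km: 5, 4, 9, 13 → 22 → 35 (each term is the sum of the two before it).
Photos goes 12, 11, 16, 20 → 29 → 42 (always 7 more than the km).
Putting the parts together: 62 stops, 22 km, 29 photos and then 66 stops, 35 km, 42 photos.

62 stops, 22 km, 29 photos; 66 stops, 35 km, 42 photos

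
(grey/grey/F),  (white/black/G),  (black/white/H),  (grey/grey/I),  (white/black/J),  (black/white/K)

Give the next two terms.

(grey/grey/L), (white/black/M)

First shade goes grey, white, black, grey, white, black → grey → white (repeats grey → white → black).
Second shade: repeats grey → black → white; grey, black, white, grey, black, white → grey → black.
Letter: letters move forward 1 place in the alphabet, so F, G, H, I, J, K → L → M.
So the next two terms are (grey/grey/L) and (white/black/M).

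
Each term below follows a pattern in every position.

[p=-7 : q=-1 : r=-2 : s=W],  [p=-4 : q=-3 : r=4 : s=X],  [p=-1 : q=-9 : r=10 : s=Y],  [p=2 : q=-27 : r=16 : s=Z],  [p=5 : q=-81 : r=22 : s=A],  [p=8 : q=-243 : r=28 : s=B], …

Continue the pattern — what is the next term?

[p=11 : q=-729 : r=34 : s=C]

P goes -7, -4, -1, 2, 5, 8 → 11 (+3 each step).
Q: -1, -3, -9, -27, -81, -243 → -729 (×3 each step).
For the r, +6 each step: -2, 4, 10, 16, 22, 28 → 34.
S: letters move forward 1 place in the alphabet, wrapping Z→A; W, X, Y, Z, A, B → C.
So the next term is [p=11 : q=-729 : r=34 : s=C].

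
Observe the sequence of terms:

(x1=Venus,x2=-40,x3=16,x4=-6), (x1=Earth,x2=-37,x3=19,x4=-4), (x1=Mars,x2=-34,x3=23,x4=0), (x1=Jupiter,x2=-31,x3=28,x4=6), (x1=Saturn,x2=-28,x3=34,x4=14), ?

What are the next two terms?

(x1=Uranus,x2=-25,x3=41,x4=24), (x1=Neptune,x2=-22,x3=49,x4=36)

X1: Venus, Earth, Mars, Jupiter, Saturn → Uranus → Neptune (runs through the planets Mercury→Neptune).
X2: +3 each step, so -40, -37, -34, -31, -28 → -25 → -22.
For the x3, differences are 3, 4, 5, … (increasing by 1 each time): 16, 19, 23, 28, 34 → 41 → 49.
X4: -6, -4, 0, 6, 14 → 24 → 36 (differences are 2, 4, 6, … (increasing by 2 each time)).
So the next two terms are (x1=Uranus,x2=-25,x3=41,x4=24) and (x1=Neptune,x2=-22,x3=49,x4=36).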